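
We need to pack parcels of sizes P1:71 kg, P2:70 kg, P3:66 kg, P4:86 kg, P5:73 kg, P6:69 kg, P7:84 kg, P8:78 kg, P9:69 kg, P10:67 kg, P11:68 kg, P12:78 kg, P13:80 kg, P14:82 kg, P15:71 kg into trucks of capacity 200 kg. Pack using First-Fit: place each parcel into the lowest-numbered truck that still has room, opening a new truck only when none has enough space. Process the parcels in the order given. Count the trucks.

P1 (71 kg) → truck 1 (remaining 129 kg)
P2 (70 kg) → truck 1 (remaining 59 kg)
P3 (66 kg) → truck 2 (remaining 134 kg)
P4 (86 kg) → truck 2 (remaining 48 kg)
P5 (73 kg) → truck 3 (remaining 127 kg)
P6 (69 kg) → truck 3 (remaining 58 kg)
P7 (84 kg) → truck 4 (remaining 116 kg)
P8 (78 kg) → truck 4 (remaining 38 kg)
P9 (69 kg) → truck 5 (remaining 131 kg)
P10 (67 kg) → truck 5 (remaining 64 kg)
P11 (68 kg) → truck 6 (remaining 132 kg)
P12 (78 kg) → truck 6 (remaining 54 kg)
P13 (80 kg) → truck 7 (remaining 120 kg)
P14 (82 kg) → truck 7 (remaining 38 kg)
P15 (71 kg) → truck 8 (remaining 129 kg)

8 trucks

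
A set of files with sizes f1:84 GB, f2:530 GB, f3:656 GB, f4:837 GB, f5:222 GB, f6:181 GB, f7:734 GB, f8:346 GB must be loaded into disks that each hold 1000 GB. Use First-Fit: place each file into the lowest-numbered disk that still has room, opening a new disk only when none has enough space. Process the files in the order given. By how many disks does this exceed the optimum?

First-Fit: [84,530,222] [656,181] [837] [734] [346] → 5 disks.
Total size 3590 GB; any packing needs at least ⌈3590/1000⌉ = 4 disks.
An optimal packing achieves that bound: [837,84] [734,222] [656,181] [530,346] → 4 disks.
Excess: 5 − 4 = 1.

1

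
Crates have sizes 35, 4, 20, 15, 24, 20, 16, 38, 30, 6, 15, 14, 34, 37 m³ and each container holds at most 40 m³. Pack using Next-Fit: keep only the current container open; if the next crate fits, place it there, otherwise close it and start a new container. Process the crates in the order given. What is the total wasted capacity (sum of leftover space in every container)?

Put 35 m³ in container 1; 5 m³ remain.
Put 4 m³ in container 1; 1 m³ remain.
Put 20 m³ in container 2; 20 m³ remain.
Put 15 m³ in container 2; 5 m³ remain.
Put 24 m³ in container 3; 16 m³ remain.
Put 20 m³ in container 4; 20 m³ remain.
Put 16 m³ in container 4; 4 m³ remain.
Put 38 m³ in container 5; 2 m³ remain.
Put 30 m³ in container 6; 10 m³ remain.
Put 6 m³ in container 6; 4 m³ remain.
Put 15 m³ in container 7; 25 m³ remain.
Put 14 m³ in container 7; 11 m³ remain.
Put 34 m³ in container 8; 6 m³ remain.
Put 37 m³ in container 9; 3 m³ remain.
9 containers × 40 m³ = 360 m³; used 308 m³; unused 52 m³.

52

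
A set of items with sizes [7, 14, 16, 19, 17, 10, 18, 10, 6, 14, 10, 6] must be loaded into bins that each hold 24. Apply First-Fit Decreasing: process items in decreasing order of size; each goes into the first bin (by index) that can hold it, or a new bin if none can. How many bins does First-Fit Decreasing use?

7

Sorted descending: 19, 18, 17, 16, 14, 14, 10, 10, 10, 7, 6, 6.
19 → bin 1 (remaining 5)
18 → bin 2 (remaining 6)
17 → bin 3 (remaining 7)
16 → bin 4 (remaining 8)
14 → bin 5 (remaining 10)
14 → bin 6 (remaining 10)
10 → bin 5 (remaining 0)
10 → bin 6 (remaining 0)
10 → bin 7 (remaining 14)
7 → bin 3 (remaining 0)
6 → bin 2 (remaining 0)
6 → bin 4 (remaining 2)
Final bins: [19] [18,6] [17,7] [16,6] [14,10] [14,10] [10].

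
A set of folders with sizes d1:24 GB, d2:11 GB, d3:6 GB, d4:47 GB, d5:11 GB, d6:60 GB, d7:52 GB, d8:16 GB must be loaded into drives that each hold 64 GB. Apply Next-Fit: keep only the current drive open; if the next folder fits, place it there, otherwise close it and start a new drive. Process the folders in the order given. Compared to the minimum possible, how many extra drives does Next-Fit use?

Next-Fit: [24,11,6] [47,11] [60] [52] [16] → 5 drives.
Total size 227 GB; any packing needs at least ⌈227/64⌉ = 4 drives.
An optimal packing achieves that bound: [60] [52,11] [47,16] [24,11,6] → 4 drives.
Excess: 5 − 4 = 1.

1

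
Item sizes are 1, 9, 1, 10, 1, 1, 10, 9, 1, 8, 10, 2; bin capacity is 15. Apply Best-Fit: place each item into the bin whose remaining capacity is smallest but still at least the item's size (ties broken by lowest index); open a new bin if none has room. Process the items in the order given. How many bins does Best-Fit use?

6 bins

Put 1 in bin 1; 14 remain.
Put 9 in bin 1; 5 remain.
Put 1 in bin 1; 4 remain.
Put 10 in bin 2; 5 remain.
Put 1 in bin 1; 3 remain.
Put 1 in bin 1; 2 remain.
Put 10 in bin 3; 5 remain.
Put 9 in bin 4; 6 remain.
Put 1 in bin 1; 1 remain.
Put 8 in bin 5; 7 remain.
Put 10 in bin 6; 5 remain.
Put 2 in bin 2; 3 remain.
Final bins: [1,9,1,1,1,1] [10,2] [10] [9] [8] [10].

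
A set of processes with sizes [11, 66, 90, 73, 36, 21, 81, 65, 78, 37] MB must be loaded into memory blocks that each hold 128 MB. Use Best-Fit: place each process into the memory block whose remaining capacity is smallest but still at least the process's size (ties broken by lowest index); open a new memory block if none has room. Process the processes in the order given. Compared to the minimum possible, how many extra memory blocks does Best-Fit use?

0

Best-Fit: [11,66,21] [90,36] [73] [81,37] [65] [78] → 6 memory blocks.
6 processes exceed 64 MB (half the capacity), and no two of those can share a memory block, so at least 6 memory blocks are needed.
So 6 is already optimal.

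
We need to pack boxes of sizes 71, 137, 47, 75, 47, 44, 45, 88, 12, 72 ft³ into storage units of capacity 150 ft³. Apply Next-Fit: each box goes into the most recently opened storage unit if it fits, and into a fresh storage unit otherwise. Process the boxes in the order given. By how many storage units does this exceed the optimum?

Next-Fit: [71] [137] [47,75] [47,44,45] [88,12] [72] → 6 storage units.
Total size 638 ft³; any packing needs at least ⌈638/150⌉ = 5 storage units.
An optimal packing achieves that bound: [137,12] [88,47] [75,72] [71,47] [45,44] → 5 storage units.
Excess: 6 − 5 = 1.

1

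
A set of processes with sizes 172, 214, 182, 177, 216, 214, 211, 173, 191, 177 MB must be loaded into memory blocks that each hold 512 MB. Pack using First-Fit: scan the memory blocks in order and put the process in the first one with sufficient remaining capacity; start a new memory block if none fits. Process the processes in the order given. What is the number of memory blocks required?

172 MB → memory block 1 (remaining 340 MB)
214 MB → memory block 1 (remaining 126 MB)
182 MB → memory block 2 (remaining 330 MB)
177 MB → memory block 2 (remaining 153 MB)
216 MB → memory block 3 (remaining 296 MB)
214 MB → memory block 3 (remaining 82 MB)
211 MB → memory block 4 (remaining 301 MB)
173 MB → memory block 4 (remaining 128 MB)
191 MB → memory block 5 (remaining 321 MB)
177 MB → memory block 5 (remaining 144 MB)

5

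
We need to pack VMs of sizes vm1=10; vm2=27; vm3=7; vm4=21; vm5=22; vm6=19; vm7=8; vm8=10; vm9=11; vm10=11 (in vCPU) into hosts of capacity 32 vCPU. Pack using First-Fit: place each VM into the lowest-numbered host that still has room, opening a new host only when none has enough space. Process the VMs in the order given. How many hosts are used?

6

host 1: place vm1 (10 vCPU), 22 vCPU left
host 2: place vm2 (27 vCPU), 5 vCPU left
host 1: place vm3 (7 vCPU), 15 vCPU left
host 3: place vm4 (21 vCPU), 11 vCPU left
host 4: place vm5 (22 vCPU), 10 vCPU left
host 5: place vm6 (19 vCPU), 13 vCPU left
host 1: place vm7 (8 vCPU), 7 vCPU left
host 3: place vm8 (10 vCPU), 1 vCPU left
host 5: place vm9 (11 vCPU), 2 vCPU left
host 6: place vm10 (11 vCPU), 21 vCPU left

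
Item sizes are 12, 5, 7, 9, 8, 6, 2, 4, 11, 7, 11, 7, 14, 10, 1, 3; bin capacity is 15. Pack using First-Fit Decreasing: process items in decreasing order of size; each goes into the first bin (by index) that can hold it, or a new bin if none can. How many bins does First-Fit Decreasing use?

8

Sorted descending: 14, 12, 11, 11, 10, 9, 8, 7, 7, 7, 6, 5, 4, 3, 2, 1.
bin 1: place 14, 1 left
bin 2: place 12, 3 left
bin 3: place 11, 4 left
bin 4: place 11, 4 left
bin 5: place 10, 5 left
bin 6: place 9, 6 left
bin 7: place 8, 7 left
bin 7: place 7, 0 left
bin 8: place 7, 8 left
bin 8: place 7, 1 left
bin 6: place 6, 0 left
bin 5: place 5, 0 left
bin 3: place 4, 0 left
bin 2: place 3, 0 left
bin 4: place 2, 2 left
bin 1: place 1, 0 left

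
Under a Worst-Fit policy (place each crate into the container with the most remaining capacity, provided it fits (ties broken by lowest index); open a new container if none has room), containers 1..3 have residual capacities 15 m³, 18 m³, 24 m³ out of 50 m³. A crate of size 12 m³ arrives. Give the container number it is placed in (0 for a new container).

3

Containers with room: container 1 (15 m³), container 2 (18 m³), container 3 (24 m³).
Most room is container 3 with 24 m³ free.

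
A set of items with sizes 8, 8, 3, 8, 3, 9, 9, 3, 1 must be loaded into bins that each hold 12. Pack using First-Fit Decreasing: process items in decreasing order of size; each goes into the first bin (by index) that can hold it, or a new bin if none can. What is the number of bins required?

Sorted descending: 9, 9, 8, 8, 8, 3, 3, 3, 1.
bin 1: place 9, 3 left
bin 2: place 9, 3 left
bin 3: place 8, 4 left
bin 4: place 8, 4 left
bin 5: place 8, 4 left
bin 1: place 3, 0 left
bin 2: place 3, 0 left
bin 3: place 3, 1 left
bin 3: place 1, 0 left
Final bins: [9,3] [9,3] [8,3,1] [8] [8].

5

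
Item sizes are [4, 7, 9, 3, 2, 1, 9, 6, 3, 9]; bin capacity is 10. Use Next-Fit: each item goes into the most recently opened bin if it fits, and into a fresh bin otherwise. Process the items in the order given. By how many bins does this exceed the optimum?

1

Next-Fit: [4] [7] [9] [3,2,1] [9] [6,3] [9] → 7 bins.
Total size 53; any packing needs at least ⌈53/10⌉ = 6 bins.
An optimal packing achieves that bound: [9,1] [9] [9] [7,3] [6,4] [3,2] → 6 bins.
Excess: 7 − 6 = 1.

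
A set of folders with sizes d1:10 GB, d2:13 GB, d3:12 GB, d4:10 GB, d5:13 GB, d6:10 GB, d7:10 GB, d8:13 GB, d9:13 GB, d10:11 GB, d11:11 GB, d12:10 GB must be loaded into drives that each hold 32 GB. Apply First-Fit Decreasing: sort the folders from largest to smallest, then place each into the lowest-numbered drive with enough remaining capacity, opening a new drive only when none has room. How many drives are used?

5

Sorted descending: 13, 13, 13, 13, 12, 11, 11, 10, 10, 10, 10, 10.
13 GB → drive 1 (remaining 19 GB)
13 GB → drive 1 (remaining 6 GB)
13 GB → drive 2 (remaining 19 GB)
13 GB → drive 2 (remaining 6 GB)
12 GB → drive 3 (remaining 20 GB)
11 GB → drive 3 (remaining 9 GB)
11 GB → drive 4 (remaining 21 GB)
10 GB → drive 4 (remaining 11 GB)
10 GB → drive 4 (remaining 1 GB)
10 GB → drive 5 (remaining 22 GB)
10 GB → drive 5 (remaining 12 GB)
10 GB → drive 5 (remaining 2 GB)
Final drives: [13,13] [13,13] [12,11] [11,10,10] [10,10,10].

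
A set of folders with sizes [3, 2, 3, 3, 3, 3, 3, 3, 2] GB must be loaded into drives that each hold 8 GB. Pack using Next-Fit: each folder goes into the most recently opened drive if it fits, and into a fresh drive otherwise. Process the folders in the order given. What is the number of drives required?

4 drives

Put 3 GB in drive 1; 5 GB remain.
Put 2 GB in drive 1; 3 GB remain.
Put 3 GB in drive 1; 0 GB remain.
Put 3 GB in drive 2; 5 GB remain.
Put 3 GB in drive 2; 2 GB remain.
Put 3 GB in drive 3; 5 GB remain.
Put 3 GB in drive 3; 2 GB remain.
Put 3 GB in drive 4; 5 GB remain.
Put 2 GB in drive 4; 3 GB remain.
Final drives: [3,2,3] [3,3] [3,3] [3,2].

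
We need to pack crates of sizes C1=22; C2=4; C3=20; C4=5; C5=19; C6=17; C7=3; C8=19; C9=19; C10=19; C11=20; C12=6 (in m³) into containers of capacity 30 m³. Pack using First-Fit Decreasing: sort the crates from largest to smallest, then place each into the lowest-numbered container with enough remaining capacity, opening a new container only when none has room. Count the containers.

8

Sorted descending: 22, 20, 20, 19, 19, 19, 19, 17, 6, 5, 4, 3.
22 m³ → container 1 (remaining 8 m³)
20 m³ → container 2 (remaining 10 m³)
20 m³ → container 3 (remaining 10 m³)
19 m³ → container 4 (remaining 11 m³)
19 m³ → container 5 (remaining 11 m³)
19 m³ → container 6 (remaining 11 m³)
19 m³ → container 7 (remaining 11 m³)
17 m³ → container 8 (remaining 13 m³)
6 m³ → container 1 (remaining 2 m³)
5 m³ → container 2 (remaining 5 m³)
4 m³ → container 2 (remaining 1 m³)
3 m³ → container 3 (remaining 7 m³)
Final containers: [22,6] [20,5,4] [20,3] [19] [19] [19] [19] [17].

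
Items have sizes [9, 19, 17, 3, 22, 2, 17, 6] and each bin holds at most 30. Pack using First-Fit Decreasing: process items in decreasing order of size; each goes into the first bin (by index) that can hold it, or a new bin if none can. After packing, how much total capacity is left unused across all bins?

Sorted descending: 22, 19, 17, 17, 9, 6, 3, 2.
22 → bin 1 (remaining 8)
19 → bin 2 (remaining 11)
17 → bin 3 (remaining 13)
17 → bin 4 (remaining 13)
9 → bin 2 (remaining 2)
6 → bin 1 (remaining 2)
3 → bin 3 (remaining 10)
2 → bin 1 (remaining 0)
4 bins × 30 = 120; used 95; unused 25.

25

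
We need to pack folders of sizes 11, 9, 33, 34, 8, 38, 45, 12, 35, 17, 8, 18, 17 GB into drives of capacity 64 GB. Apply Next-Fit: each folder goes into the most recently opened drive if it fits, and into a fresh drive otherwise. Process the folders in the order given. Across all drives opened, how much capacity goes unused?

99

drive 1: place 11 GB, 53 GB left
drive 1: place 9 GB, 44 GB left
drive 1: place 33 GB, 11 GB left
drive 2: place 34 GB, 30 GB left
drive 2: place 8 GB, 22 GB left
drive 3: place 38 GB, 26 GB left
drive 4: place 45 GB, 19 GB left
drive 4: place 12 GB, 7 GB left
drive 5: place 35 GB, 29 GB left
drive 5: place 17 GB, 12 GB left
drive 5: place 8 GB, 4 GB left
drive 6: place 18 GB, 46 GB left
drive 6: place 17 GB, 29 GB left
6 drives × 64 GB = 384 GB; used 285 GB; unused 99 GB.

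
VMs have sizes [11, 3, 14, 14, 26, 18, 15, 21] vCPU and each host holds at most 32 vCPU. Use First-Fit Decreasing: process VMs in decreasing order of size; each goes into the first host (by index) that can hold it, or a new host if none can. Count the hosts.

Sorted descending: 26, 21, 18, 15, 14, 14, 11, 3.
Put 26 vCPU in host 1; 6 vCPU remain.
Put 21 vCPU in host 2; 11 vCPU remain.
Put 18 vCPU in host 3; 14 vCPU remain.
Put 15 vCPU in host 4; 17 vCPU remain.
Put 14 vCPU in host 3; 0 vCPU remain.
Put 14 vCPU in host 4; 3 vCPU remain.
Put 11 vCPU in host 2; 0 vCPU remain.
Put 3 vCPU in host 1; 3 vCPU remain.
Final hosts: [26,3] [21,11] [18,14] [15,14].

4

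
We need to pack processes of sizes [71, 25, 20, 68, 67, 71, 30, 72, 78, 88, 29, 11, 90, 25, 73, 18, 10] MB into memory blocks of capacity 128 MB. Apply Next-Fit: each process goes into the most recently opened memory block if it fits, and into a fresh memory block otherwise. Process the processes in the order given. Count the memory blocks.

Put 71 MB in memory block 1; 57 MB remain.
Put 25 MB in memory block 1; 32 MB remain.
Put 20 MB in memory block 1; 12 MB remain.
Put 68 MB in memory block 2; 60 MB remain.
Put 67 MB in memory block 3; 61 MB remain.
Put 71 MB in memory block 4; 57 MB remain.
Put 30 MB in memory block 4; 27 MB remain.
Put 72 MB in memory block 5; 56 MB remain.
Put 78 MB in memory block 6; 50 MB remain.
Put 88 MB in memory block 7; 40 MB remain.
Put 29 MB in memory block 7; 11 MB remain.
Put 11 MB in memory block 7; 0 MB remain.
Put 90 MB in memory block 8; 38 MB remain.
Put 25 MB in memory block 8; 13 MB remain.
Put 73 MB in memory block 9; 55 MB remain.
Put 18 MB in memory block 9; 37 MB remain.
Put 10 MB in memory block 9; 27 MB remain.

9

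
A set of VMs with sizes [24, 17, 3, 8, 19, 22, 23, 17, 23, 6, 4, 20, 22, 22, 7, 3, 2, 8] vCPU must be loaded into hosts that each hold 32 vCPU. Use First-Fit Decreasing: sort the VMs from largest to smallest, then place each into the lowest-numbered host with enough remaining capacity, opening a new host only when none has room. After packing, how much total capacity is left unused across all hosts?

70

Sorted descending: 24, 23, 23, 22, 22, 22, 20, 19, 17, 17, 8, 8, 7, 6, 4, 3, 3, 2.
Put 24 vCPU in host 1; 8 vCPU remain.
Put 23 vCPU in host 2; 9 vCPU remain.
Put 23 vCPU in host 3; 9 vCPU remain.
Put 22 vCPU in host 4; 10 vCPU remain.
Put 22 vCPU in host 5; 10 vCPU remain.
Put 22 vCPU in host 6; 10 vCPU remain.
Put 20 vCPU in host 7; 12 vCPU remain.
Put 19 vCPU in host 8; 13 vCPU remain.
Put 17 vCPU in host 9; 15 vCPU remain.
Put 17 vCPU in host 10; 15 vCPU remain.
Put 8 vCPU in host 1; 0 vCPU remain.
Put 8 vCPU in host 2; 1 vCPU remain.
Put 7 vCPU in host 3; 2 vCPU remain.
Put 6 vCPU in host 4; 4 vCPU remain.
Put 4 vCPU in host 4; 0 vCPU remain.
Put 3 vCPU in host 5; 7 vCPU remain.
Put 3 vCPU in host 5; 4 vCPU remain.
Put 2 vCPU in host 3; 0 vCPU remain.
10 hosts × 32 vCPU = 320 vCPU; used 250 vCPU; unused 70 vCPU.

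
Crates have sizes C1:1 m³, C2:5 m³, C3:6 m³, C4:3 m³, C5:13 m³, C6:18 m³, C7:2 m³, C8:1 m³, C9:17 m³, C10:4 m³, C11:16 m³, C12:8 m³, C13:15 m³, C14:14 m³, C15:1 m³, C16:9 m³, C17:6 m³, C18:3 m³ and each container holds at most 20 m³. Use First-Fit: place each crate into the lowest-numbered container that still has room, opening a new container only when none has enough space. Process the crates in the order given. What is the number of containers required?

Put C1 (1 m³) in container 1; 19 m³ remain.
Put C2 (5 m³) in container 1; 14 m³ remain.
Put C3 (6 m³) in container 1; 8 m³ remain.
Put C4 (3 m³) in container 1; 5 m³ remain.
Put C5 (13 m³) in container 2; 7 m³ remain.
Put C6 (18 m³) in container 3; 2 m³ remain.
Put C7 (2 m³) in container 1; 3 m³ remain.
Put C8 (1 m³) in container 1; 2 m³ remain.
Put C9 (17 m³) in container 4; 3 m³ remain.
Put C10 (4 m³) in container 2; 3 m³ remain.
Put C11 (16 m³) in container 5; 4 m³ remain.
Put C12 (8 m³) in container 6; 12 m³ remain.
Put C13 (15 m³) in container 7; 5 m³ remain.
Put C14 (14 m³) in container 8; 6 m³ remain.
Put C15 (1 m³) in container 1; 1 m³ remain.
Put C16 (9 m³) in container 6; 3 m³ remain.
Put C17 (6 m³) in container 8; 0 m³ remain.
Put C18 (3 m³) in container 2; 0 m³ remain.

8 containers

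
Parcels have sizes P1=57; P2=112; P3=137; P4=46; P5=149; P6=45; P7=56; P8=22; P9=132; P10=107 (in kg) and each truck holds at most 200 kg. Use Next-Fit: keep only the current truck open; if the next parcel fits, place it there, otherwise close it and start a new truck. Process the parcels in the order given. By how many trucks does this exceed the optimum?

Next-Fit: [57,112] [137,46] [149,45] [56,22] [132] [107] → 6 trucks.
Total size 863 kg; any packing needs at least ⌈863/200⌉ = 5 trucks.
An optimal packing achieves that bound: [149,46] [137,57] [132,56] [112,45,22] [107] → 5 trucks.
Excess: 6 − 5 = 1.

1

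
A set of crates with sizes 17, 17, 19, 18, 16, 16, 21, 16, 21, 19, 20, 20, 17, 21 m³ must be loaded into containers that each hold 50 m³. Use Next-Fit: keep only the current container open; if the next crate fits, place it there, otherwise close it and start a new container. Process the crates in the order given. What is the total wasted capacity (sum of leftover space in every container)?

container 1: place 17 m³, 33 m³ left
container 1: place 17 m³, 16 m³ left
container 2: place 19 m³, 31 m³ left
container 2: place 18 m³, 13 m³ left
container 3: place 16 m³, 34 m³ left
container 3: place 16 m³, 18 m³ left
container 4: place 21 m³, 29 m³ left
container 4: place 16 m³, 13 m³ left
container 5: place 21 m³, 29 m³ left
container 5: place 19 m³, 10 m³ left
container 6: place 20 m³, 30 m³ left
container 6: place 20 m³, 10 m³ left
container 7: place 17 m³, 33 m³ left
container 7: place 21 m³, 12 m³ left
7 containers × 50 m³ = 350 m³; used 258 m³; unused 92 m³.

92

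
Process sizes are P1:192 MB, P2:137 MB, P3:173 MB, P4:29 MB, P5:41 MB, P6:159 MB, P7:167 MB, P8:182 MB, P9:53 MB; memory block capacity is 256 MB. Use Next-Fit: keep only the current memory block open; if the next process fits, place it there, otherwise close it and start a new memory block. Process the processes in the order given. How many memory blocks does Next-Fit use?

memory block 1: place P1 (192 MB), 64 MB left
memory block 2: place P2 (137 MB), 119 MB left
memory block 3: place P3 (173 MB), 83 MB left
memory block 3: place P4 (29 MB), 54 MB left
memory block 3: place P5 (41 MB), 13 MB left
memory block 4: place P6 (159 MB), 97 MB left
memory block 5: place P7 (167 MB), 89 MB left
memory block 6: place P8 (182 MB), 74 MB left
memory block 6: place P9 (53 MB), 21 MB left
Final memory blocks: [192] [137] [173,29,41] [159] [167] [182,53].

6 memory blocks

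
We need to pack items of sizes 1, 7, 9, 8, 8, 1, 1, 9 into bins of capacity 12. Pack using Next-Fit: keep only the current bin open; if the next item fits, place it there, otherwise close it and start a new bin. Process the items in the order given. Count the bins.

5

Put 1 in bin 1; 11 remain.
Put 7 in bin 1; 4 remain.
Put 9 in bin 2; 3 remain.
Put 8 in bin 3; 4 remain.
Put 8 in bin 4; 4 remain.
Put 1 in bin 4; 3 remain.
Put 1 in bin 4; 2 remain.
Put 9 in bin 5; 3 remain.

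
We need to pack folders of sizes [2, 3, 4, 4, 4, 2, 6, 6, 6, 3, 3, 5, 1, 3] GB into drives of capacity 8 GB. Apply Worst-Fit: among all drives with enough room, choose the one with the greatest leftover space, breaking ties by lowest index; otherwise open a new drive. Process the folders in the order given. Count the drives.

Put 2 GB in drive 1; 6 GB remain.
Put 3 GB in drive 1; 3 GB remain.
Put 4 GB in drive 2; 4 GB remain.
Put 4 GB in drive 2; 0 GB remain.
Put 4 GB in drive 3; 4 GB remain.
Put 2 GB in drive 3; 2 GB remain.
Put 6 GB in drive 4; 2 GB remain.
Put 6 GB in drive 5; 2 GB remain.
Put 6 GB in drive 6; 2 GB remain.
Put 3 GB in drive 1; 0 GB remain.
Put 3 GB in drive 7; 5 GB remain.
Put 5 GB in drive 7; 0 GB remain.
Put 1 GB in drive 3; 1 GB remain.
Put 3 GB in drive 8; 5 GB remain.

8 drives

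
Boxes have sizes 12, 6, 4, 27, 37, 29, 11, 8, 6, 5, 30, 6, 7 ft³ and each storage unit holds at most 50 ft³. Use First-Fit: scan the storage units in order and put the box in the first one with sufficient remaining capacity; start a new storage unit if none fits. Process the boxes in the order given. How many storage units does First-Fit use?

4

storage unit 1: place 12 ft³, 38 ft³ left
storage unit 1: place 6 ft³, 32 ft³ left
storage unit 1: place 4 ft³, 28 ft³ left
storage unit 1: place 27 ft³, 1 ft³ left
storage unit 2: place 37 ft³, 13 ft³ left
storage unit 3: place 29 ft³, 21 ft³ left
storage unit 2: place 11 ft³, 2 ft³ left
storage unit 3: place 8 ft³, 13 ft³ left
storage unit 3: place 6 ft³, 7 ft³ left
storage unit 3: place 5 ft³, 2 ft³ left
storage unit 4: place 30 ft³, 20 ft³ left
storage unit 4: place 6 ft³, 14 ft³ left
storage unit 4: place 7 ft³, 7 ft³ left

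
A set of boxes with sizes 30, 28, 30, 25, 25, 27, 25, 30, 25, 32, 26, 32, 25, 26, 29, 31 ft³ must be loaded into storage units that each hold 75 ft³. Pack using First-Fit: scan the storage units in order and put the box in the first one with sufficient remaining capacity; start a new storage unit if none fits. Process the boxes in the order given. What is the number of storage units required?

30 ft³ → storage unit 1 (remaining 45 ft³)
28 ft³ → storage unit 1 (remaining 17 ft³)
30 ft³ → storage unit 2 (remaining 45 ft³)
25 ft³ → storage unit 2 (remaining 20 ft³)
25 ft³ → storage unit 3 (remaining 50 ft³)
27 ft³ → storage unit 3 (remaining 23 ft³)
25 ft³ → storage unit 4 (remaining 50 ft³)
30 ft³ → storage unit 4 (remaining 20 ft³)
25 ft³ → storage unit 5 (remaining 50 ft³)
32 ft³ → storage unit 5 (remaining 18 ft³)
26 ft³ → storage unit 6 (remaining 49 ft³)
32 ft³ → storage unit 6 (remaining 17 ft³)
25 ft³ → storage unit 7 (remaining 50 ft³)
26 ft³ → storage unit 7 (remaining 24 ft³)
29 ft³ → storage unit 8 (remaining 46 ft³)
31 ft³ → storage unit 8 (remaining 15 ft³)
Final storage units: [30,28] [30,25] [25,27] [25,30] [25,32] [26,32] [25,26] [29,31].

8 storage units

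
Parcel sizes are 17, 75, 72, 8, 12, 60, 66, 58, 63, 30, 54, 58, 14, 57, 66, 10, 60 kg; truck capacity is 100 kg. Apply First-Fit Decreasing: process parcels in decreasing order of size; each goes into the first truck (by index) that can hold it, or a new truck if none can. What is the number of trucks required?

Sorted descending: 75, 72, 66, 66, 63, 60, 60, 58, 58, 57, 54, 30, 17, 14, 12, 10, 8.
75 kg → truck 1 (remaining 25 kg)
72 kg → truck 2 (remaining 28 kg)
66 kg → truck 3 (remaining 34 kg)
66 kg → truck 4 (remaining 34 kg)
63 kg → truck 5 (remaining 37 kg)
60 kg → truck 6 (remaining 40 kg)
60 kg → truck 7 (remaining 40 kg)
58 kg → truck 8 (remaining 42 kg)
58 kg → truck 9 (remaining 42 kg)
57 kg → truck 10 (remaining 43 kg)
54 kg → truck 11 (remaining 46 kg)
30 kg → truck 3 (remaining 4 kg)
17 kg → truck 1 (remaining 8 kg)
14 kg → truck 2 (remaining 14 kg)
12 kg → truck 2 (remaining 2 kg)
10 kg → truck 4 (remaining 24 kg)
8 kg → truck 1 (remaining 0 kg)
Final trucks: [75,17,8] [72,14,12] [66,30] [66,10] [63] [60] [60] [58] [58] [57] [54].

11 trucks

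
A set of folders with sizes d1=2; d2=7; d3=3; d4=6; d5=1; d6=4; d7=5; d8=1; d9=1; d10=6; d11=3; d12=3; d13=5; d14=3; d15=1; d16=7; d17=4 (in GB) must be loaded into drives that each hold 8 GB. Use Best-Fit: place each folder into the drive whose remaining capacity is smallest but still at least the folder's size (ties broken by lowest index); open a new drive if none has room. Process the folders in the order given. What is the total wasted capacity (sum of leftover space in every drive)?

drive 1: place d1 (2 GB), 6 GB left
drive 2: place d2 (7 GB), 1 GB left
drive 1: place d3 (3 GB), 3 GB left
drive 3: place d4 (6 GB), 2 GB left
drive 2: place d5 (1 GB), 0 GB left
drive 4: place d6 (4 GB), 4 GB left
drive 5: place d7 (5 GB), 3 GB left
drive 3: place d8 (1 GB), 1 GB left
drive 3: place d9 (1 GB), 0 GB left
drive 6: place d10 (6 GB), 2 GB left
drive 1: place d11 (3 GB), 0 GB left
drive 5: place d12 (3 GB), 0 GB left
drive 7: place d13 (5 GB), 3 GB left
drive 7: place d14 (3 GB), 0 GB left
drive 6: place d15 (1 GB), 1 GB left
drive 8: place d16 (7 GB), 1 GB left
drive 4: place d17 (4 GB), 0 GB left
8 drives × 8 GB = 64 GB; used 62 GB; unused 2 GB.

2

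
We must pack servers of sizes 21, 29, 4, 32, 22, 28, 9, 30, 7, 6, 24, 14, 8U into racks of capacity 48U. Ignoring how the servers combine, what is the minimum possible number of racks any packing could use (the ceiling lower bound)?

5 racks

Total size = 21 + 29 + 4 + 32 + 22 + 28 + 9 + 30 + 7 + 6 + 24 + 14 + 8 = 234U.
⌈234 / 48⌉ = 5.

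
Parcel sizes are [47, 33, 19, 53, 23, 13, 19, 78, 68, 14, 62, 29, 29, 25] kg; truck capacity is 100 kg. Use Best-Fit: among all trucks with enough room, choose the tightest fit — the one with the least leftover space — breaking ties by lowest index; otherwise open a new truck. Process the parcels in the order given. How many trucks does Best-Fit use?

truck 1: place 47 kg, 53 kg left
truck 1: place 33 kg, 20 kg left
truck 1: place 19 kg, 1 kg left
truck 2: place 53 kg, 47 kg left
truck 2: place 23 kg, 24 kg left
truck 2: place 13 kg, 11 kg left
truck 3: place 19 kg, 81 kg left
truck 3: place 78 kg, 3 kg left
truck 4: place 68 kg, 32 kg left
truck 4: place 14 kg, 18 kg left
truck 5: place 62 kg, 38 kg left
truck 5: place 29 kg, 9 kg left
truck 6: place 29 kg, 71 kg left
truck 6: place 25 kg, 46 kg left
Final trucks: [47,33,19] [53,23,13] [19,78] [68,14] [62,29] [29,25].

6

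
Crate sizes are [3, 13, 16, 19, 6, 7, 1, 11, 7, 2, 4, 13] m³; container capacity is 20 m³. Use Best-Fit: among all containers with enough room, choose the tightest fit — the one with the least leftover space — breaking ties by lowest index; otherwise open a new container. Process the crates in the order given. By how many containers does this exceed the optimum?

Best-Fit: [3,13,2] [16,4] [19,1] [6,7,7] [11] [13] → 6 containers.
Total size 102 m³; any packing needs at least ⌈102/20⌉ = 6 containers.
So 6 is already optimal.

0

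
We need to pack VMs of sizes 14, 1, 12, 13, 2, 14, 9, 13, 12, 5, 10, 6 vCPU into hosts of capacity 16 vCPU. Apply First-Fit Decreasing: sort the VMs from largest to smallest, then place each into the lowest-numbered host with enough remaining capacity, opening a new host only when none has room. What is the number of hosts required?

8

Sorted descending: 14, 14, 13, 13, 12, 12, 10, 9, 6, 5, 2, 1.
Put 14 vCPU in host 1; 2 vCPU remain.
Put 14 vCPU in host 2; 2 vCPU remain.
Put 13 vCPU in host 3; 3 vCPU remain.
Put 13 vCPU in host 4; 3 vCPU remain.
Put 12 vCPU in host 5; 4 vCPU remain.
Put 12 vCPU in host 6; 4 vCPU remain.
Put 10 vCPU in host 7; 6 vCPU remain.
Put 9 vCPU in host 8; 7 vCPU remain.
Put 6 vCPU in host 7; 0 vCPU remain.
Put 5 vCPU in host 8; 2 vCPU remain.
Put 2 vCPU in host 1; 0 vCPU remain.
Put 1 vCPU in host 2; 1 vCPU remain.
Final hosts: [14,2] [14,1] [13] [13] [12] [12] [10,6] [9,5].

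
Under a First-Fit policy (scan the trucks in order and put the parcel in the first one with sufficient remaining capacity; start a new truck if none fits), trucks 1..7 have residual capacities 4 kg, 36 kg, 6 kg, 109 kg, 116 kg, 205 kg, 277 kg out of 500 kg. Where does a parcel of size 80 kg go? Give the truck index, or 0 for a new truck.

Trucks with room: truck 4 (109 kg), truck 5 (116 kg), truck 6 (205 kg), truck 7 (277 kg).
The first with room is truck 4.

4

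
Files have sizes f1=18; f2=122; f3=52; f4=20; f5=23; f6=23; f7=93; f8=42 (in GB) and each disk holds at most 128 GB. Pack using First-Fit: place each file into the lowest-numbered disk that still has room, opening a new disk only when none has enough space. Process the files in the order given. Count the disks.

4

Put f1 (18 GB) in disk 1; 110 GB remain.
Put f2 (122 GB) in disk 2; 6 GB remain.
Put f3 (52 GB) in disk 1; 58 GB remain.
Put f4 (20 GB) in disk 1; 38 GB remain.
Put f5 (23 GB) in disk 1; 15 GB remain.
Put f6 (23 GB) in disk 3; 105 GB remain.
Put f7 (93 GB) in disk 3; 12 GB remain.
Put f8 (42 GB) in disk 4; 86 GB remain.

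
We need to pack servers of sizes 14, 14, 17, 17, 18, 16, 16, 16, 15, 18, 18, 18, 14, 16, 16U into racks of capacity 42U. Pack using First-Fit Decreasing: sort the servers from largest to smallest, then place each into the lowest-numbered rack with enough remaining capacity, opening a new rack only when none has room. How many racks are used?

7

Sorted descending: 18, 18, 18, 18, 17, 17, 16, 16, 16, 16, 16, 15, 14, 14, 14.
18U → rack 1 (remaining 24U)
18U → rack 1 (remaining 6U)
18U → rack 2 (remaining 24U)
18U → rack 2 (remaining 6U)
17U → rack 3 (remaining 25U)
17U → rack 3 (remaining 8U)
16U → rack 4 (remaining 26U)
16U → rack 4 (remaining 10U)
16U → rack 5 (remaining 26U)
16U → rack 5 (remaining 10U)
16U → rack 6 (remaining 26U)
15U → rack 6 (remaining 11U)
14U → rack 7 (remaining 28U)
14U → rack 7 (remaining 14U)
14U → rack 7 (remaining 0U)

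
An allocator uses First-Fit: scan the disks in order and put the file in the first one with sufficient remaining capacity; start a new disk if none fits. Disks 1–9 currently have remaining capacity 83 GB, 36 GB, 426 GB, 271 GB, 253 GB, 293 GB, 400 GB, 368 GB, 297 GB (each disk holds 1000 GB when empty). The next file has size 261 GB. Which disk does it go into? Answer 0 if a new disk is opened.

3

Disks with room: disk 3 (426 GB), disk 4 (271 GB), disk 6 (293 GB), disk 7 (400 GB), disk 8 (368 GB), disk 9 (297 GB).
The first with room is disk 3.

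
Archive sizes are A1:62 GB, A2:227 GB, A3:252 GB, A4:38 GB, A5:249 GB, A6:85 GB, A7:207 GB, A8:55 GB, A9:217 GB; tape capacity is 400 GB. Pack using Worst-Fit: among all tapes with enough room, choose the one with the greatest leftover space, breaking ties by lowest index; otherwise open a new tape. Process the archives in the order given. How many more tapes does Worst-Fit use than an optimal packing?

0

Worst-Fit: [62,227] [252,38] [249,85] [207,55] [217] → 5 tapes.
5 archives exceed 200 GB (half the capacity), and no two of those can share a tape, so at least 5 tapes are needed.
So 5 is already optimal.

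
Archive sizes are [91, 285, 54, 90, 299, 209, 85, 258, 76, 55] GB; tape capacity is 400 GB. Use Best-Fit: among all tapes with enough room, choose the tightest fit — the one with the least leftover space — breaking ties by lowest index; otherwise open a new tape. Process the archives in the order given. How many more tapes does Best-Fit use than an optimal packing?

0

Best-Fit: [91,285] [54,90,209] [299,85] [258,76,55] → 4 tapes.
Total size 1502 GB; any packing needs at least ⌈1502/400⌉ = 4 tapes.
So 4 is already optimal.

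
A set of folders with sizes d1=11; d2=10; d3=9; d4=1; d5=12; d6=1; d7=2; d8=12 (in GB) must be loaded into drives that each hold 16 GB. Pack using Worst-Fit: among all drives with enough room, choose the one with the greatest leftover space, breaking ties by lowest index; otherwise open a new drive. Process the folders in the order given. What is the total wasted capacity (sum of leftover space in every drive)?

d1 (11 GB) → drive 1 (remaining 5 GB)
d2 (10 GB) → drive 2 (remaining 6 GB)
d3 (9 GB) → drive 3 (remaining 7 GB)
d4 (1 GB) → drive 3 (remaining 6 GB)
d5 (12 GB) → drive 4 (remaining 4 GB)
d6 (1 GB) → drive 2 (remaining 5 GB)
d7 (2 GB) → drive 3 (remaining 4 GB)
d8 (12 GB) → drive 5 (remaining 4 GB)
5 drives × 16 GB = 80 GB; used 58 GB; unused 22 GB.

22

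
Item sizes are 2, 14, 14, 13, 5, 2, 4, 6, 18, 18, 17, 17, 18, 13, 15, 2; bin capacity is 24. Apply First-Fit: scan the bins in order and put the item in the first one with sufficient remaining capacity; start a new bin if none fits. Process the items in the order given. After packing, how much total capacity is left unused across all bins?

bin 1: place 2, 22 left
bin 1: place 14, 8 left
bin 2: place 14, 10 left
bin 3: place 13, 11 left
bin 1: place 5, 3 left
bin 1: place 2, 1 left
bin 2: place 4, 6 left
bin 2: place 6, 0 left
bin 4: place 18, 6 left
bin 5: place 18, 6 left
bin 6: place 17, 7 left
bin 7: place 17, 7 left
bin 8: place 18, 6 left
bin 9: place 13, 11 left
bin 10: place 15, 9 left
bin 3: place 2, 9 left
10 bins × 24 = 240; used 178; unused 62.

62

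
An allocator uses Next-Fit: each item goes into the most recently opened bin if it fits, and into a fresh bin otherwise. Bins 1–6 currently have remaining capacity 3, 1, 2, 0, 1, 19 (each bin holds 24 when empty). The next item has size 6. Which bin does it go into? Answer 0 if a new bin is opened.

6

Next-Fit only looks at bin 6, which has 19 free.
6 fits there.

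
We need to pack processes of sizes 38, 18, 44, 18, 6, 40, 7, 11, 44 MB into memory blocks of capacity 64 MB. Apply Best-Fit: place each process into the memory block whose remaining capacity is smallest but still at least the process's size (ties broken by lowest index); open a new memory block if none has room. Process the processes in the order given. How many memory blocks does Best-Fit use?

38 MB → memory block 1 (remaining 26 MB)
18 MB → memory block 1 (remaining 8 MB)
44 MB → memory block 2 (remaining 20 MB)
18 MB → memory block 2 (remaining 2 MB)
6 MB → memory block 1 (remaining 2 MB)
40 MB → memory block 3 (remaining 24 MB)
7 MB → memory block 3 (remaining 17 MB)
11 MB → memory block 3 (remaining 6 MB)
44 MB → memory block 4 (remaining 20 MB)
Final memory blocks: [38,18,6] [44,18] [40,7,11] [44].

4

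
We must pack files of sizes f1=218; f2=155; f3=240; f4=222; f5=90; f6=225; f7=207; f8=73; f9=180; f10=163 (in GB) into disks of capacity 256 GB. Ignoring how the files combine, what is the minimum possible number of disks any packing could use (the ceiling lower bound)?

Total size = 218 + 155 + 240 + 222 + 90 + 225 + 207 + 73 + 180 + 163 = 1773 GB.
⌈1773 / 256⌉ = 7.

7 disks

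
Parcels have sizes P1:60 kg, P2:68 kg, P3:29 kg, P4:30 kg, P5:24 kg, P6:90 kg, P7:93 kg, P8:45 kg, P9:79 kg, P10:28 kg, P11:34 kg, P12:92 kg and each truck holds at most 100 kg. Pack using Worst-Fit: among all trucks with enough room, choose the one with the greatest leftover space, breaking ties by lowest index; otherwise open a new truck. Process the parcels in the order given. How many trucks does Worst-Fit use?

8 trucks

truck 1: place P1 (60 kg), 40 kg left
truck 2: place P2 (68 kg), 32 kg left
truck 1: place P3 (29 kg), 11 kg left
truck 2: place P4 (30 kg), 2 kg left
truck 3: place P5 (24 kg), 76 kg left
truck 4: place P6 (90 kg), 10 kg left
truck 5: place P7 (93 kg), 7 kg left
truck 3: place P8 (45 kg), 31 kg left
truck 6: place P9 (79 kg), 21 kg left
truck 3: place P10 (28 kg), 3 kg left
truck 7: place P11 (34 kg), 66 kg left
truck 8: place P12 (92 kg), 8 kg left
Final trucks: [60,29] [68,30] [24,45,28] [90] [93] [79] [34] [92].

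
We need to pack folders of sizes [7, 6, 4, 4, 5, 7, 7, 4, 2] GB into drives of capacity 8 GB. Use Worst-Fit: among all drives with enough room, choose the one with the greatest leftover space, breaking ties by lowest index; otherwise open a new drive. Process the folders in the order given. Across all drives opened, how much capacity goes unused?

10

Put 7 GB in drive 1; 1 GB remain.
Put 6 GB in drive 2; 2 GB remain.
Put 4 GB in drive 3; 4 GB remain.
Put 4 GB in drive 3; 0 GB remain.
Put 5 GB in drive 4; 3 GB remain.
Put 7 GB in drive 5; 1 GB remain.
Put 7 GB in drive 6; 1 GB remain.
Put 4 GB in drive 7; 4 GB remain.
Put 2 GB in drive 7; 2 GB remain.
7 drives × 8 GB = 56 GB; used 46 GB; unused 10 GB.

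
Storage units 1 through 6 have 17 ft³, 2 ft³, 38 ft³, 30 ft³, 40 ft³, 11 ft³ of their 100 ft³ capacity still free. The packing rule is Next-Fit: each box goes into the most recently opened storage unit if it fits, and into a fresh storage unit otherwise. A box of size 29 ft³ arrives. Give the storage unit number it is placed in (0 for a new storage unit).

0

Next-Fit only looks at storage unit 6, which has 11 ft³ free.
29 ft³ does not fit, so a new storage unit is opened.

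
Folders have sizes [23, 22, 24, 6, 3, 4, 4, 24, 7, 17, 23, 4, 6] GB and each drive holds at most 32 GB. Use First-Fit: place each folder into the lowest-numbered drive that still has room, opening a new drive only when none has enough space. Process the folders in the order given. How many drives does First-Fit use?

6

23 GB → drive 1 (remaining 9 GB)
22 GB → drive 2 (remaining 10 GB)
24 GB → drive 3 (remaining 8 GB)
6 GB → drive 1 (remaining 3 GB)
3 GB → drive 1 (remaining 0 GB)
4 GB → drive 2 (remaining 6 GB)
4 GB → drive 2 (remaining 2 GB)
24 GB → drive 4 (remaining 8 GB)
7 GB → drive 3 (remaining 1 GB)
17 GB → drive 5 (remaining 15 GB)
23 GB → drive 6 (remaining 9 GB)
4 GB → drive 4 (remaining 4 GB)
6 GB → drive 5 (remaining 9 GB)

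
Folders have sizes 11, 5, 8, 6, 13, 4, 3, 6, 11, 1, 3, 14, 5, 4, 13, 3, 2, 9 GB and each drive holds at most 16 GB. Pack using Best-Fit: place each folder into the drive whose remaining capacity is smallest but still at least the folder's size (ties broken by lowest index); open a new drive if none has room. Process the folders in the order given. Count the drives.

drive 1: place 11 GB, 5 GB left
drive 1: place 5 GB, 0 GB left
drive 2: place 8 GB, 8 GB left
drive 2: place 6 GB, 2 GB left
drive 3: place 13 GB, 3 GB left
drive 4: place 4 GB, 12 GB left
drive 3: place 3 GB, 0 GB left
drive 4: place 6 GB, 6 GB left
drive 5: place 11 GB, 5 GB left
drive 2: place 1 GB, 1 GB left
drive 5: place 3 GB, 2 GB left
drive 6: place 14 GB, 2 GB left
drive 4: place 5 GB, 1 GB left
drive 7: place 4 GB, 12 GB left
drive 8: place 13 GB, 3 GB left
drive 8: place 3 GB, 0 GB left
drive 5: place 2 GB, 0 GB left
drive 7: place 9 GB, 3 GB left
Final drives: [11,5] [8,6,1] [13,3] [4,6,5] [11,3,2] [14] [4,9] [13,3].

8 drives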